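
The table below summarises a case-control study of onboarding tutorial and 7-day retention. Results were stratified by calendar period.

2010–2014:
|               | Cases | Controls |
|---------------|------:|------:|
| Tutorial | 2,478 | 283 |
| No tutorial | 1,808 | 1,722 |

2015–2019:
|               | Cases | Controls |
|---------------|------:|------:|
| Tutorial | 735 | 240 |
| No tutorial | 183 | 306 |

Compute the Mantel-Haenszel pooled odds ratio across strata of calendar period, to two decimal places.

OR_MH = Σ(aᵢdᵢ/nᵢ) / Σ(bᵢcᵢ/nᵢ), where nᵢ is the stratum total.
Stratum 1 (2010–2014): n = 6291; a·d/n = 2478·1722/6291 = 678.2890; b·c/n = 283·1808/6291 = 81.3327
Stratum 2 (2015–2019): n = 1464; a·d/n = 735·306/1464 = 153.6270; b·c/n = 240·183/1464 = 30.0000
OR_MH = (678.2890 + 153.6270) / (81.3327 + 30.0000) = 831.9160 / 111.3327 = 7.47234

7.47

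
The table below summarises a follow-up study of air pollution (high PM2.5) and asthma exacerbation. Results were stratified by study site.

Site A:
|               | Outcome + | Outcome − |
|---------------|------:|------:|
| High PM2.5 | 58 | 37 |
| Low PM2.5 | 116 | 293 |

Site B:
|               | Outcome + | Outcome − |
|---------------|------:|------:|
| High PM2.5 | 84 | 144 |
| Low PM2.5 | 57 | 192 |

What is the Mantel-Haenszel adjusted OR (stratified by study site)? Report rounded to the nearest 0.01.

OR_MH = Σ(aᵢdᵢ/nᵢ) / Σ(bᵢcᵢ/nᵢ), where nᵢ is the stratum total.
Stratum 1 (Site A): n = 504; a·d/n = 58·293/504 = 33.7183; b·c/n = 37·116/504 = 8.5159
Stratum 2 (Site B): n = 477; a·d/n = 84·192/477 = 33.8113; b·c/n = 144·57/477 = 17.2075
OR_MH = (33.7183 + 33.8113) / (8.5159 + 17.2075) = 67.5296 / 25.7234 = 2.62522

2.63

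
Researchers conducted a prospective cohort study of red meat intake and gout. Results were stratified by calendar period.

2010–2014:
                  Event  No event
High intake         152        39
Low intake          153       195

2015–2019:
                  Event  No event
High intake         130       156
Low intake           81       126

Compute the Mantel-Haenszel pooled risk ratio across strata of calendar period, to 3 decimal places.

1.509

RR_MH = Σ(aᵢ·n₀ᵢ/nᵢ) / Σ(cᵢ·n₁ᵢ/nᵢ), with n₁ᵢ = aᵢ+bᵢ (exposed), n₀ᵢ = cᵢ+dᵢ (unexposed), nᵢ = n₁ᵢ+n₀ᵢ.
Stratum 1 (2010–2014): n₁ = 191, n₀ = 348, n = 539; a·n₀/n = 152·348/539 = 98.1373; c·n₁/n = 153·191/539 = 54.2171
Stratum 2 (2015–2019): n₁ = 286, n₀ = 207, n = 493; a·n₀/n = 130·207/493 = 54.5842; c·n₁/n = 81·286/493 = 46.9899
RR_MH = (98.1373 + 54.5842) / (54.2171 + 46.9899) = 152.7215 / 101.2069 = 1.50900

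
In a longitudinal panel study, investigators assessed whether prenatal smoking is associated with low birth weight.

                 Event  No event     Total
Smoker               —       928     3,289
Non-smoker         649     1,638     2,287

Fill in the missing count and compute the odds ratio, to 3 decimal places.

6.421

The missing cell is in the exposed row: 3289 − 928 = 2361.
So a = 2361, b = 928, c = 649, d = 1638.
OR = (a·d)/(b·c) = (2361 × 1638) / (928 × 649) = 3867318 / 602272 = 6.42121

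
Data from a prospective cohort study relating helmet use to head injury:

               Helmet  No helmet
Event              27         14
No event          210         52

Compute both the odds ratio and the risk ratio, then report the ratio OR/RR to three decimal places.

Reading the table with exposure as columns: a = 27 (Helmet, case), b = 210 (Helmet, non-case), c = 14 (No helmet, case), d = 52.
OR = (27·52)/(210·14) = 1404/2940 = 0.47755
Risk in exposed = 27/237 = 0.11392; risk in unexposed = 14/66 = 0.21212; RR = 0.53707
OR/RR = 0.47755 / 0.53707 = 0.88918
The outcome is not rare, so the OR lies further from 1 than the RR.

0.889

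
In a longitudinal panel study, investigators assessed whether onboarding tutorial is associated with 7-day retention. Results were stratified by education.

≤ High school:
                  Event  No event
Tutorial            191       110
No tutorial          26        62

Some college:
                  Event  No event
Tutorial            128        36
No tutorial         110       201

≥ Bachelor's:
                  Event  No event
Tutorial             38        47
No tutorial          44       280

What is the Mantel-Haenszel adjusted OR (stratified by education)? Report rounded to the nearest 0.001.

OR_MH = Σ(aᵢdᵢ/nᵢ) / Σ(bᵢcᵢ/nᵢ), where nᵢ is the stratum total.
Stratum 1 (≤ High school): n = 389; a·d/n = 191·62/389 = 30.4422; b·c/n = 110·26/389 = 7.3522
Stratum 2 (Some college): n = 475; a·d/n = 128·201/475 = 54.1642; b·c/n = 36·110/475 = 8.3368
Stratum 3 (≥ Bachelor's): n = 409; a·d/n = 38·280/409 = 26.0147; b·c/n = 47·44/409 = 5.0562
OR_MH = (30.4422 + 54.1642 + 26.0147) / (7.3522 + 8.3368 + 5.0562) = 110.6210 / 20.7453 = 5.33235

5.332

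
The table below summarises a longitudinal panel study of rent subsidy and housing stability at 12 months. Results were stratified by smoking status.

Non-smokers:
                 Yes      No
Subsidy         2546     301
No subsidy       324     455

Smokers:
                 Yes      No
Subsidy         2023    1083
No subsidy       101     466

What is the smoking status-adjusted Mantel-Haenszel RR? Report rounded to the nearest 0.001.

2.529

RR_MH = Σ(aᵢ·n₀ᵢ/nᵢ) / Σ(cᵢ·n₁ᵢ/nᵢ), with n₁ᵢ = aᵢ+bᵢ (exposed), n₀ᵢ = cᵢ+dᵢ (unexposed), nᵢ = n₁ᵢ+n₀ᵢ.
Stratum 1 (Non-smokers): n₁ = 2847, n₀ = 779, n = 3626; a·n₀/n = 2546·779/3626 = 546.9757; c·n₁/n = 324·2847/3626 = 254.3927
Stratum 2 (Smokers): n₁ = 3106, n₀ = 567, n = 3673; a·n₀/n = 2023·567/3673 = 312.2900; c·n₁/n = 101·3106/3673 = 85.4087
RR_MH = (546.9757 + 312.2900) / (254.3927 + 85.4087) = 859.2657 / 339.8014 = 2.52873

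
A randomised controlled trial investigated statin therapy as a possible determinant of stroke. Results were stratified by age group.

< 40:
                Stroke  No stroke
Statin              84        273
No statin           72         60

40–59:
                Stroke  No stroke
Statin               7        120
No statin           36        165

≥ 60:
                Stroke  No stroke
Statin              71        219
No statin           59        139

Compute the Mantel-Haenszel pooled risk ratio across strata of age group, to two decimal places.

RR_MH = Σ(aᵢ·n₀ᵢ/nᵢ) / Σ(cᵢ·n₁ᵢ/nᵢ), with n₁ᵢ = aᵢ+bᵢ (exposed), n₀ᵢ = cᵢ+dᵢ (unexposed), nᵢ = n₁ᵢ+n₀ᵢ.
Stratum 1 (< 40): n₁ = 357, n₀ = 132, n = 489; a·n₀/n = 84·132/489 = 22.6748; c·n₁/n = 72·357/489 = 52.5644
Stratum 2 (40–59): n₁ = 127, n₀ = 201, n = 328; a·n₀/n = 7·201/328 = 4.2896; c·n₁/n = 36·127/328 = 13.9390
Stratum 3 (≥ 60): n₁ = 290, n₀ = 198, n = 488; a·n₀/n = 71·198/488 = 28.8074; c·n₁/n = 59·290/488 = 35.0615
RR_MH = (22.6748 + 4.2896 + 28.8074) / (52.5644 + 13.9390 + 35.0615) = 55.7719 / 101.5649 = 0.54913

0.55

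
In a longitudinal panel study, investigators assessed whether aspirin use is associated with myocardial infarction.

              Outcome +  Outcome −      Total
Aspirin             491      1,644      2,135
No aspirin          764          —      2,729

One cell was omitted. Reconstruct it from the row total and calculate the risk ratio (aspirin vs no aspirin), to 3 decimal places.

0.821

The missing cell is in the unexposed row: 2729 − 764 = 1965.
So a = 491, b = 1644, c = 764, d = 1965.
RR = [a/(a+b)] / [c/(c+d)] = (491/2135) / (764/2729) = 0.22998/0.27996 = 0.82147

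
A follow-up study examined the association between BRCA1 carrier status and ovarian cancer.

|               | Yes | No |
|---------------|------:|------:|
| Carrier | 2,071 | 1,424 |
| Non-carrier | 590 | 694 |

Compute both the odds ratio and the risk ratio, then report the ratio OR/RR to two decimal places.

Cells: a = 2071, b = 1424, c = 590, d = 694.
OR = (2071·694)/(1424·590) = 1437274/840160 = 1.71071
Risk in exposed = 2071/3495 = 0.59256; risk in unexposed = 590/1284 = 0.45950; RR = 1.28957
OR/RR = 1.71071 / 1.28957 = 1.32657
The outcome is not rare, so the OR lies further from 1 than the RR.

1.33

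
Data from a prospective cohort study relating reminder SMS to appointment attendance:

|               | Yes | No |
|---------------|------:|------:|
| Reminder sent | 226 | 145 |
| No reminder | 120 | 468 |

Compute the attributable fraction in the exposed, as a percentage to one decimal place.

66.5

Cells: a = 226, b = 145, c = 120, d = 468.
Risk in exposed = 226/371 = 0.60916; risk in unexposed = 120/588 = 0.20408.
RR = 0.60916/0.20408 = 2.98491
AR% = (RR − 1)/RR × 100 = (2.98491 − 1)/2.98491 × 100 = 66.4981%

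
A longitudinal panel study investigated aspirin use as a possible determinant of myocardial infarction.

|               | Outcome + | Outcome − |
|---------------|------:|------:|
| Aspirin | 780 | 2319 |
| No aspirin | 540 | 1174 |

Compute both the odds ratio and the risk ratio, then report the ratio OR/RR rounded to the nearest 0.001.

Cells: a = 780, b = 2319, c = 540, d = 1174.
OR = (780·1174)/(2319·540) = 915720/1252260 = 0.73125
Risk in exposed = 780/3099 = 0.25169; risk in unexposed = 540/1714 = 0.31505; RR = 0.79890
OR/RR = 0.73125 / 0.79890 = 0.91533
The outcome is not rare, so the OR lies further from 1 than the RR.

0.915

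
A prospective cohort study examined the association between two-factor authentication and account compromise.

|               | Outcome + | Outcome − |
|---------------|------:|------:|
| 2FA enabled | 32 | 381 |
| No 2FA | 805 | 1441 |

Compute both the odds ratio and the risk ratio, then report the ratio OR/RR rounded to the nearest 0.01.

0.70

Cells: a = 32, b = 381, c = 805, d = 1441.
OR = (32·1441)/(381·805) = 46112/306705 = 0.15035
Risk in exposed = 32/413 = 0.07748; risk in unexposed = 805/2246 = 0.35841; RR = 0.21618
OR/RR = 0.15035 / 0.21618 = 0.69547
The outcome is not rare, so the OR lies further from 1 than the RR.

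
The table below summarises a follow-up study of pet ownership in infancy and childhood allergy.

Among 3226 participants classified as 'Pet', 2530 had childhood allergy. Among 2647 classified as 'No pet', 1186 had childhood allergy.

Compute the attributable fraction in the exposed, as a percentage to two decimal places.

42.87

From the description: a = 2530, b = 696, c = 1186, d = 1461.
Risk in exposed = 2530/3226 = 0.78425; risk in unexposed = 1186/2647 = 0.44805.
RR = 0.78425/0.44805 = 1.75035
AR% = (RR − 1)/RR × 100 = (1.75035 − 1)/1.75035 × 100 = 42.8686%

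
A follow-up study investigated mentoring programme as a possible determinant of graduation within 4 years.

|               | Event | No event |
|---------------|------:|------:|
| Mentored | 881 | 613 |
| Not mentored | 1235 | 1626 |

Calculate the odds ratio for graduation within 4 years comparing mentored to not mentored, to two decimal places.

1.89

Cells: a = 881, b = 613, c = 1235, d = 1626.
OR = (a·d)/(b·c) = (881 × 1626) / (613 × 1235) = 1432506 / 757055 = 1.89221
The odds of graduation within 4 years are about 1.89 times as high in the mentored group.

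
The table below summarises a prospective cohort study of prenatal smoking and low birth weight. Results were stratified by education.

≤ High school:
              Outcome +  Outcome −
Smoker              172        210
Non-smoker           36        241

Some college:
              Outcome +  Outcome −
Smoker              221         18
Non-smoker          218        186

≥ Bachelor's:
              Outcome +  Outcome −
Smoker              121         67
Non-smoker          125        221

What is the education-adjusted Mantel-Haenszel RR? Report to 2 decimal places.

1.98

RR_MH = Σ(aᵢ·n₀ᵢ/nᵢ) / Σ(cᵢ·n₁ᵢ/nᵢ), with n₁ᵢ = aᵢ+bᵢ (exposed), n₀ᵢ = cᵢ+dᵢ (unexposed), nᵢ = n₁ᵢ+n₀ᵢ.
Stratum 1 (≤ High school): n₁ = 382, n₀ = 277, n = 659; a·n₀/n = 172·277/659 = 72.2974; c·n₁/n = 36·382/659 = 20.8680
Stratum 2 (Some college): n₁ = 239, n₀ = 404, n = 643; a·n₀/n = 221·404/643 = 138.8554; c·n₁/n = 218·239/643 = 81.0295
Stratum 3 (≥ Bachelor's): n₁ = 188, n₀ = 346, n = 534; a·n₀/n = 121·346/534 = 78.4007; c·n₁/n = 125·188/534 = 44.0075
RR_MH = (72.2974 + 138.8554 + 78.4007) / (20.8680 + 81.0295 + 44.0075) = 289.5535 / 145.9050 = 1.98453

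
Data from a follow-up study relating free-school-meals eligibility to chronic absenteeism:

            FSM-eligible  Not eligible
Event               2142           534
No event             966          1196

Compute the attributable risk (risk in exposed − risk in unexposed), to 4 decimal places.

0.3805

Reading the table with exposure as columns: a = 2142 (FSM-eligible, case), b = 966 (FSM-eligible, non-case), c = 534 (Not eligible, case), d = 1196.
Risk in exposed = 2142/3108 = 0.689189; risk in unexposed = 534/1730 = 0.308671.
Risk difference = 0.689189 − 0.308671 = 0.380519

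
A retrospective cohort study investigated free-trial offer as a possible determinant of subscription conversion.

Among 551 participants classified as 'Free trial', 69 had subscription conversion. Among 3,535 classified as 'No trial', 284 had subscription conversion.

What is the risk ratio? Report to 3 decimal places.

1.559

From the description: a = 69, b = 482, c = 284, d = 3251.
Risk in exposed = 69/551 = 0.12523; risk in unexposed = 284/3535 = 0.08034.
RR = 0.12523 / 0.08034 = 1.55872
The risk among the exposed is 1.56 times that among the unexposed.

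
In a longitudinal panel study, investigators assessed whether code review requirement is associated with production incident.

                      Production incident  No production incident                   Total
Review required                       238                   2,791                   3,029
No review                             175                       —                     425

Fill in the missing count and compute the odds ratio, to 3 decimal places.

0.122

The missing cell is in the unexposed row: 425 − 175 = 250.
So a = 238, b = 2791, c = 175, d = 250.
OR = (a·d)/(b·c) = (238 × 250) / (2791 × 175) = 59500 / 488425 = 0.12182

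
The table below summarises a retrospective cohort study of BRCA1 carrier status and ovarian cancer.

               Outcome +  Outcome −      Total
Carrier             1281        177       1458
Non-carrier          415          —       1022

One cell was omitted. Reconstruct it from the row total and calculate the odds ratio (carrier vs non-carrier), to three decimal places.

The missing cell is in the unexposed row: 1022 − 415 = 607.
So a = 1281, b = 177, c = 415, d = 607.
OR = (a·d)/(b·c) = (1281 × 607) / (177 × 415) = 777567 / 73455 = 10.58562

10.586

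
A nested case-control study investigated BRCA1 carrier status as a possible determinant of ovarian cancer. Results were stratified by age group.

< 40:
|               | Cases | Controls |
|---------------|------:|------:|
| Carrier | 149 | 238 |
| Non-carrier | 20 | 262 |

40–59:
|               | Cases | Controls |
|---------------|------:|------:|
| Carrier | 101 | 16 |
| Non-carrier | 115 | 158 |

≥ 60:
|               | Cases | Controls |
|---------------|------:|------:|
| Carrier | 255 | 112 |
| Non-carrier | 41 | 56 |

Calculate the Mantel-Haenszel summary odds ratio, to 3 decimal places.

5.985

OR_MH = Σ(aᵢdᵢ/nᵢ) / Σ(bᵢcᵢ/nᵢ), where nᵢ is the stratum total.
Stratum 1 (< 40): n = 669; a·d/n = 149·262/669 = 58.3528; b·c/n = 238·20/669 = 7.1151
Stratum 2 (40–59): n = 390; a·d/n = 101·158/390 = 40.9179; b·c/n = 16·115/390 = 4.7179
Stratum 3 (≥ 60): n = 464; a·d/n = 255·56/464 = 30.7759; b·c/n = 112·41/464 = 9.8966
OR_MH = (58.3528 + 40.9179 + 30.7759) / (7.1151 + 4.7179 + 9.8966) = 130.0466 / 21.7296 = 5.98477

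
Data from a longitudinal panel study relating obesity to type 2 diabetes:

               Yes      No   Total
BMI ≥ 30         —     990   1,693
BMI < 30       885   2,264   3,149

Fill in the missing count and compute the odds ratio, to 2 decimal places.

The missing cell is in the exposed row: 1693 − 990 = 703.
So a = 703, b = 990, c = 885, d = 2264.
OR = (a·d)/(b·c) = (703 × 2264) / (990 × 885) = 1591592 / 876150 = 1.81657

1.82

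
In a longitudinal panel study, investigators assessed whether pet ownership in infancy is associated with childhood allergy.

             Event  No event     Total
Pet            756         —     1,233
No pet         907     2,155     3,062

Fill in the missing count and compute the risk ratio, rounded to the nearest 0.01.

2.07

The missing cell is in the exposed row: 1233 − 756 = 477.
So a = 756, b = 477, c = 907, d = 2155.
RR = [a/(a+b)] / [c/(c+d)] = (756/1233) / (907/3062) = 0.61314/0.29621 = 2.06993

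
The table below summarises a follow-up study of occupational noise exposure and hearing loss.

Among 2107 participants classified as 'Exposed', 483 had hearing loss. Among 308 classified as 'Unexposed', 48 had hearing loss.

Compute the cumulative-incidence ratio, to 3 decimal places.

From the description: a = 483, b = 1624, c = 48, d = 260.
Risk in exposed = 483/2107 = 0.22924; risk in unexposed = 48/308 = 0.15584.
RR = 0.22924 / 0.15584 = 1.47093
The risk among the exposed is 1.47 times that among the unexposed.

1.471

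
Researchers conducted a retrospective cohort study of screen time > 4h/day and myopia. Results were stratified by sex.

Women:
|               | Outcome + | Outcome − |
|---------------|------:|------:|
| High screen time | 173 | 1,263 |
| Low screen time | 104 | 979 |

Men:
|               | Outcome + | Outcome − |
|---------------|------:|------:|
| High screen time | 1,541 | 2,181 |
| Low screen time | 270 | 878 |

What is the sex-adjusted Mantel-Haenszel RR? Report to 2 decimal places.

RR_MH = Σ(aᵢ·n₀ᵢ/nᵢ) / Σ(cᵢ·n₁ᵢ/nᵢ), with n₁ᵢ = aᵢ+bᵢ (exposed), n₀ᵢ = cᵢ+dᵢ (unexposed), nᵢ = n₁ᵢ+n₀ᵢ.
Stratum 1 (Women): n₁ = 1436, n₀ = 1083, n = 2519; a·n₀/n = 173·1083/2519 = 74.3783; c·n₁/n = 104·1436/2519 = 59.2870
Stratum 2 (Men): n₁ = 3722, n₀ = 1148, n = 4870; a·n₀/n = 1541·1148/4870 = 363.2583; c·n₁/n = 270·3722/4870 = 206.3532
RR_MH = (74.3783 + 363.2583) / (59.2870 + 206.3532) = 437.6366 / 265.6402 = 1.64748

1.65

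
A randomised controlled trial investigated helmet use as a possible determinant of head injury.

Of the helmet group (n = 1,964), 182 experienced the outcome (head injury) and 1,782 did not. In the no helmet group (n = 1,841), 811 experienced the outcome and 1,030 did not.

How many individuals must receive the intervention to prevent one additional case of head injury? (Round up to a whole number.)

3

Risk in treated group = 182/1964 = 0.09267; risk in control = 811/1841 = 0.44052.
Absolute risk reduction = 0.44052 − 0.09267 = 0.34785
NNT = 1 / ARR = 1 / 0.34785 = 2.875 → round up → 3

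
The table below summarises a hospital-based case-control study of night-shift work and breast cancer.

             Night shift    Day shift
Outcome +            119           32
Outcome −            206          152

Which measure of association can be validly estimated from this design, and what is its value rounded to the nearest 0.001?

Reading the table with exposure as columns: a = 119 (Night shift, case), b = 206 (Night shift, non-case), c = 32 (Day shift, case), d = 152.
This is a hospital-based case-control study: participants were sampled on outcome status, so risks in the source population cannot be estimated directly — relative risk is not valid here. The odds ratio is the appropriate measure.
OR = (a·d)/(b·c) = (119 × 152) / (206 × 32) = 18088 / 6592 = 2.74393

2.744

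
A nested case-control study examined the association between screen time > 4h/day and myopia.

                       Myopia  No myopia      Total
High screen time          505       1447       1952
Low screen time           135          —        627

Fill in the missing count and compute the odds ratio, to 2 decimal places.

The missing cell is in the unexposed row: 627 − 135 = 492.
So a = 505, b = 1447, c = 135, d = 492.
OR = (a·d)/(b·c) = (505 × 492) / (1447 × 135) = 248460 / 195345 = 1.27190

1.27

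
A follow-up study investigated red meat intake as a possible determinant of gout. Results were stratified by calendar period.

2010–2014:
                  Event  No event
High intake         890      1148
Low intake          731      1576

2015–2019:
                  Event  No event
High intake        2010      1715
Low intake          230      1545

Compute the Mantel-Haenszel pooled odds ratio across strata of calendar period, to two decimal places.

3.35

OR_MH = Σ(aᵢdᵢ/nᵢ) / Σ(bᵢcᵢ/nᵢ), where nᵢ is the stratum total.
Stratum 1 (2010–2014): n = 4345; a·d/n = 890·1576/4345 = 322.8170; b·c/n = 1148·731/4345 = 193.1388
Stratum 2 (2015–2019): n = 5500; a·d/n = 2010·1545/5500 = 564.6273; b·c/n = 1715·230/5500 = 71.7182
OR_MH = (322.8170 + 564.6273) / (193.1388 + 71.7182) = 887.4443 / 264.8570 = 3.35065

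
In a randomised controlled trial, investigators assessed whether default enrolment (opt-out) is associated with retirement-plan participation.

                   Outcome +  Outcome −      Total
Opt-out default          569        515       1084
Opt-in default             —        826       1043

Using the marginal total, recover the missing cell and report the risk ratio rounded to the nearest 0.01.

2.52

The missing cell is in the unexposed row: 1043 − 826 = 217.
So a = 569, b = 515, c = 217, d = 826.
RR = [a/(a+b)] / [c/(c+d)] = (569/1084) / (217/1043) = 0.52491/0.20805 = 2.52294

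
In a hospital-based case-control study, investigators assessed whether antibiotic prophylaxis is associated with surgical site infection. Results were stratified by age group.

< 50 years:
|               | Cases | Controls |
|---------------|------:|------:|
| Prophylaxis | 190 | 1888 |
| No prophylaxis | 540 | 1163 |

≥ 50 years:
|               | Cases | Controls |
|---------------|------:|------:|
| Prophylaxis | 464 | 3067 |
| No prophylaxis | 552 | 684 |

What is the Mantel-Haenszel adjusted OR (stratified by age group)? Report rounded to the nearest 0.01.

0.20

OR_MH = Σ(aᵢdᵢ/nᵢ) / Σ(bᵢcᵢ/nᵢ), where nᵢ is the stratum total.
Stratum 1 (< 50 years): n = 3781; a·d/n = 190·1163/3781 = 58.4422; b·c/n = 1888·540/3781 = 269.6430
Stratum 2 (≥ 50 years): n = 4767; a·d/n = 464·684/4767 = 66.5777; b·c/n = 3067·552/4767 = 355.1466
OR_MH = (58.4422 + 66.5777) / (269.6430 + 355.1466) = 125.0199 / 624.7896 = 0.20010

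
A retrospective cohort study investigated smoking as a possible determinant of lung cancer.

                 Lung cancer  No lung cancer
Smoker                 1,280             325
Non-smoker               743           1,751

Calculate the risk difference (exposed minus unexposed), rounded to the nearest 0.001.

Cells: a = 1280, b = 325, c = 743, d = 1751.
Risk in exposed = 1280/1605 = 0.797508; risk in unexposed = 743/2494 = 0.297915.
Risk difference = 0.797508 − 0.297915 = 0.499593

0.500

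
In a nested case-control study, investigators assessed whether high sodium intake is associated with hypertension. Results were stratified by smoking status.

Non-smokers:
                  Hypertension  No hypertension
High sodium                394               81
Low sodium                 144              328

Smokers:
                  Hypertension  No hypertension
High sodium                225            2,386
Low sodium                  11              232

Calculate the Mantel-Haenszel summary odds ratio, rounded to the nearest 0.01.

7.19

OR_MH = Σ(aᵢdᵢ/nᵢ) / Σ(bᵢcᵢ/nᵢ), where nᵢ is the stratum total.
Stratum 1 (Non-smokers): n = 947; a·d/n = 394·328/947 = 136.4646; b·c/n = 81·144/947 = 12.3168
Stratum 2 (Smokers): n = 2854; a·d/n = 225·232/2854 = 18.2901; b·c/n = 2386·11/2854 = 9.1962
OR_MH = (136.4646 + 18.2901) / (12.3168 + 9.1962) = 154.7547 / 21.5130 = 7.19354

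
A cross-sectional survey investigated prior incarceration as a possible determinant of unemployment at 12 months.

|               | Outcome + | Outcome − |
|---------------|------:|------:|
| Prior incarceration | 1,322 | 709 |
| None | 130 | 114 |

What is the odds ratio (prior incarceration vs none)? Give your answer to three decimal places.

1.635

Cells: a = 1322, b = 709, c = 130, d = 114.
OR = (a·d)/(b·c) = (1322 × 114) / (709 × 130) = 150708 / 92170 = 1.63511
The odds of unemployment at 12 months are about 1.64 times as high in the prior incarceration group.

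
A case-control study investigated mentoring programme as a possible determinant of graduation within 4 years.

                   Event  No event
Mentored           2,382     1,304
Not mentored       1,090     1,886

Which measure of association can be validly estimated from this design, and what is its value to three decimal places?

Cells: a = 2382, b = 1304, c = 1090, d = 1886.
This is a case-control study: participants were sampled on outcome status, so risks in the source population cannot be estimated directly — relative risk is not valid here. The odds ratio is the appropriate measure.
OR = (a·d)/(b·c) = (2382 × 1886) / (1304 × 1090) = 4492452 / 1421360 = 3.16067

3.161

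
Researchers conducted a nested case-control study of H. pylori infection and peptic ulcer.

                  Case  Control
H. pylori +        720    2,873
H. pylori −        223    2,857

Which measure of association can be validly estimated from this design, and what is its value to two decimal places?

Cells: a = 720, b = 2873, c = 223, d = 2857.
This is a nested case-control study: participants were sampled on outcome status, so risks in the source population cannot be estimated directly — relative risk is not valid here. The odds ratio is the appropriate measure.
OR = (a·d)/(b·c) = (720 × 2857) / (2873 × 223) = 2057040 / 640679 = 3.21072

3.21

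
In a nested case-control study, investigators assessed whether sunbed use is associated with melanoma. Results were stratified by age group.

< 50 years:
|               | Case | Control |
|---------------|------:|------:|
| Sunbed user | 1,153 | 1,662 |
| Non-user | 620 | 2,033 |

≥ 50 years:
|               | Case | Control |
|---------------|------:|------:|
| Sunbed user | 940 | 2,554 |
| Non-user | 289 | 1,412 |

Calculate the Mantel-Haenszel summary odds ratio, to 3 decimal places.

2.070

OR_MH = Σ(aᵢdᵢ/nᵢ) / Σ(bᵢcᵢ/nᵢ), where nᵢ is the stratum total.
Stratum 1 (< 50 years): n = 5468; a·d/n = 1153·2033/5468 = 428.6849; b·c/n = 1662·620/5468 = 188.4492
Stratum 2 (≥ 50 years): n = 5195; a·d/n = 940·1412/5195 = 255.4918; b·c/n = 2554·289/5195 = 142.0801
OR_MH = (428.6849 + 255.4918) / (188.4492 + 142.0801) = 684.1767 / 330.5292 = 2.06994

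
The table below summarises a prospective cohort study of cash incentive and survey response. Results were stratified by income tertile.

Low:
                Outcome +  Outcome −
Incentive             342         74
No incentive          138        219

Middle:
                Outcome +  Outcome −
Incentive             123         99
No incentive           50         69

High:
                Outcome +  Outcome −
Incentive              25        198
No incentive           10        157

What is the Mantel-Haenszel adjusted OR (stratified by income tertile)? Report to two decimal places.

OR_MH = Σ(aᵢdᵢ/nᵢ) / Σ(bᵢcᵢ/nᵢ), where nᵢ is the stratum total.
Stratum 1 (Low): n = 773; a·d/n = 342·219/773 = 96.8926; b·c/n = 74·138/773 = 13.2109
Stratum 2 (Middle): n = 341; a·d/n = 123·69/341 = 24.8886; b·c/n = 99·50/341 = 14.5161
Stratum 3 (High): n = 390; a·d/n = 25·157/390 = 10.0641; b·c/n = 198·10/390 = 5.0769
OR_MH = (96.8926 + 24.8886 + 10.0641) / (13.2109 + 14.5161 + 5.0769) = 131.8453 / 32.8039 = 4.01919

4.02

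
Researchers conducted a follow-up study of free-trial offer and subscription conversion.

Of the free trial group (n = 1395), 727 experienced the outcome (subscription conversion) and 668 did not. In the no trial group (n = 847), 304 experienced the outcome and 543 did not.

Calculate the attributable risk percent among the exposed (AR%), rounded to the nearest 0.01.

31.13

From the description: a = 727, b = 668, c = 304, d = 543.
Risk in exposed = 727/1395 = 0.52115; risk in unexposed = 304/847 = 0.35891.
RR = 0.52115/0.35891 = 1.45201
AR% = (RR − 1)/RR × 100 = (1.45201 − 1)/1.45201 × 100 = 31.1300%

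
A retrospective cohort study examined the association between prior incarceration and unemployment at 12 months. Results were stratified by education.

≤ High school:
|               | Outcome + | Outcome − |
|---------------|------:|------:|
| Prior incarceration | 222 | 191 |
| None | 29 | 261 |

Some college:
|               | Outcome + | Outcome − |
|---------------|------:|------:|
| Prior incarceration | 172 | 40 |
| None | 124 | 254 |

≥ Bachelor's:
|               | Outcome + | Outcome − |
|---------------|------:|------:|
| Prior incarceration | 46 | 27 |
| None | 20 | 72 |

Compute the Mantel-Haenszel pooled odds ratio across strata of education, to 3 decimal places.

9.026

OR_MH = Σ(aᵢdᵢ/nᵢ) / Σ(bᵢcᵢ/nᵢ), where nᵢ is the stratum total.
Stratum 1 (≤ High school): n = 703; a·d/n = 222·261/703 = 82.4211; b·c/n = 191·29/703 = 7.8791
Stratum 2 (Some college): n = 590; a·d/n = 172·254/590 = 74.0475; b·c/n = 40·124/590 = 8.4068
Stratum 3 (≥ Bachelor's): n = 165; a·d/n = 46·72/165 = 20.0727; b·c/n = 27·20/165 = 3.2727
OR_MH = (82.4211 + 74.0475 + 20.0727) / (7.8791 + 8.4068 + 3.2727) = 176.5412 / 19.5586 = 9.02627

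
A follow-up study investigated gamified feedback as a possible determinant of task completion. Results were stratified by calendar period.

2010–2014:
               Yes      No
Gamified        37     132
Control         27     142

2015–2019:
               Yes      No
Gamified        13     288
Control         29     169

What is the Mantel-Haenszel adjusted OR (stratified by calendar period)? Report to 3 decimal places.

0.731

OR_MH = Σ(aᵢdᵢ/nᵢ) / Σ(bᵢcᵢ/nᵢ), where nᵢ is the stratum total.
Stratum 1 (2010–2014): n = 338; a·d/n = 37·142/338 = 15.5444; b·c/n = 132·27/338 = 10.5444
Stratum 2 (2015–2019): n = 499; a·d/n = 13·169/499 = 4.4028; b·c/n = 288·29/499 = 16.7375
OR_MH = (15.5444 + 4.4028) / (10.5444 + 16.7375) = 19.9472 / 27.2819 = 0.73115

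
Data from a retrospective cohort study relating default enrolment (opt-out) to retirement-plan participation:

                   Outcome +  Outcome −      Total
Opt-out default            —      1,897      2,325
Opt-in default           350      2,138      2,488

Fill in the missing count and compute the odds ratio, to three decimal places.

The missing cell is in the exposed row: 2325 − 1897 = 428.
So a = 428, b = 1897, c = 350, d = 2138.
OR = (a·d)/(b·c) = (428 × 2138) / (1897 × 350) = 915064 / 663950 = 1.37821

1.378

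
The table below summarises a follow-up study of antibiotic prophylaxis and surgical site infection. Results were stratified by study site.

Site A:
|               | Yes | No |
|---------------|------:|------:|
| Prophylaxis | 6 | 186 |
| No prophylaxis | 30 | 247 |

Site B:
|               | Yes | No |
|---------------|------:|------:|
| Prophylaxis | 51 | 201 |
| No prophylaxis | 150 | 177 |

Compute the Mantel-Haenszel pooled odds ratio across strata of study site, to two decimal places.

0.29

OR_MH = Σ(aᵢdᵢ/nᵢ) / Σ(bᵢcᵢ/nᵢ), where nᵢ is the stratum total.
Stratum 1 (Site A): n = 469; a·d/n = 6·247/469 = 3.1599; b·c/n = 186·30/469 = 11.8977
Stratum 2 (Site B): n = 579; a·d/n = 51·177/579 = 15.5907; b·c/n = 201·150/579 = 52.0725
OR_MH = (3.1599 + 15.5907) / (11.8977 + 52.0725) = 18.7506 / 63.9702 = 0.29311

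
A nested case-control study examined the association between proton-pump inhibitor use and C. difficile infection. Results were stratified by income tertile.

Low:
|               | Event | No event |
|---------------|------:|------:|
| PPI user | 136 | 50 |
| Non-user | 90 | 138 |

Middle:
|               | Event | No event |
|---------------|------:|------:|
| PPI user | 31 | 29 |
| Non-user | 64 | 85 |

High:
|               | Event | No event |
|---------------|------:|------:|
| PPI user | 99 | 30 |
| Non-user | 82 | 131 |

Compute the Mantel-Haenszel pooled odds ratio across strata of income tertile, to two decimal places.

OR_MH = Σ(aᵢdᵢ/nᵢ) / Σ(bᵢcᵢ/nᵢ), where nᵢ is the stratum total.
Stratum 1 (Low): n = 414; a·d/n = 136·138/414 = 45.3333; b·c/n = 50·90/414 = 10.8696
Stratum 2 (Middle): n = 209; a·d/n = 31·85/209 = 12.6077; b·c/n = 29·64/209 = 8.8804
Stratum 3 (High): n = 342; a·d/n = 99·131/342 = 37.9211; b·c/n = 30·82/342 = 7.1930
OR_MH = (45.3333 + 12.6077 + 37.9211) / (10.8696 + 8.8804 + 7.1930) = 95.8620 / 26.9429 = 3.55797

3.56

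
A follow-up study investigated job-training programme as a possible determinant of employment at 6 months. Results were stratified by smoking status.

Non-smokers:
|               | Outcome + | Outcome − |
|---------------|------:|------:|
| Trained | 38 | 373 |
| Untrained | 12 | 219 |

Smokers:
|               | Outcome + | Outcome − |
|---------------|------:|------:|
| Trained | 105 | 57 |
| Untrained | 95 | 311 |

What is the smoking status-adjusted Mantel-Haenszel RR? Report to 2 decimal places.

RR_MH = Σ(aᵢ·n₀ᵢ/nᵢ) / Σ(cᵢ·n₁ᵢ/nᵢ), with n₁ᵢ = aᵢ+bᵢ (exposed), n₀ᵢ = cᵢ+dᵢ (unexposed), nᵢ = n₁ᵢ+n₀ᵢ.
Stratum 1 (Non-smokers): n₁ = 411, n₀ = 231, n = 642; a·n₀/n = 38·231/642 = 13.6729; c·n₁/n = 12·411/642 = 7.6822
Stratum 2 (Smokers): n₁ = 162, n₀ = 406, n = 568; a·n₀/n = 105·406/568 = 75.0528; c·n₁/n = 95·162/568 = 27.0951
RR_MH = (13.6729 + 75.0528) / (7.6822 + 27.0951) = 88.7257 / 34.7773 = 2.55125

2.55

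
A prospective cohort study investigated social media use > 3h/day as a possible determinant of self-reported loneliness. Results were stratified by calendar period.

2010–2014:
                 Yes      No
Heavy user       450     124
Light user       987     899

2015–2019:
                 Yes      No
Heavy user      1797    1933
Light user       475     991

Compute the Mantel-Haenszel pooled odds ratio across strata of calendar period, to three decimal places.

OR_MH = Σ(aᵢdᵢ/nᵢ) / Σ(bᵢcᵢ/nᵢ), where nᵢ is the stratum total.
Stratum 1 (2010–2014): n = 2460; a·d/n = 450·899/2460 = 164.4512; b·c/n = 124·987/2460 = 49.7512
Stratum 2 (2015–2019): n = 5196; a·d/n = 1797·991/5196 = 342.7304; b·c/n = 1933·475/5196 = 176.7080
OR_MH = (164.4512 + 342.7304) / (49.7512 + 176.7080) = 507.1816 / 226.4593 = 2.23962

2.240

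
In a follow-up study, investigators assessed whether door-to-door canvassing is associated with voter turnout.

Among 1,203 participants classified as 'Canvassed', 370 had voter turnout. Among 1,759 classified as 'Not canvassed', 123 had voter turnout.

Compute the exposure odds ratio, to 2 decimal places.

5.91

From the description: a = 370, b = 833, c = 123, d = 1636.
OR = (a·d)/(b·c) = (370 × 1636) / (833 × 123) = 605320 / 102459 = 5.90792
The odds of voter turnout are about 5.91 times as high in the canvassed group.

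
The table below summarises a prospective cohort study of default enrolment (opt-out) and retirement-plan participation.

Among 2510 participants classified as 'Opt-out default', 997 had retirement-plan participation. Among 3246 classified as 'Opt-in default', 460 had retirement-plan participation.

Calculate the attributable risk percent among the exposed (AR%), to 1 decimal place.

From the description: a = 997, b = 1513, c = 460, d = 2786.
Risk in exposed = 997/2510 = 0.39721; risk in unexposed = 460/3246 = 0.14171.
RR = 0.39721/0.14171 = 2.80293
AR% = (RR − 1)/RR × 100 = (2.80293 − 1)/2.80293 × 100 = 64.3230%

64.3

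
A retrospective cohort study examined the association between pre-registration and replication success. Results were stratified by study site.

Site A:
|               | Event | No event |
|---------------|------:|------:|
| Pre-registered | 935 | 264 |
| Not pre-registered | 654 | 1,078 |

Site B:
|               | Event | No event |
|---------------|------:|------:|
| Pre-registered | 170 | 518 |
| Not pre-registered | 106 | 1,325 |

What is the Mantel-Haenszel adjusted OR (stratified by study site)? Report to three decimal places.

OR_MH = Σ(aᵢdᵢ/nᵢ) / Σ(bᵢcᵢ/nᵢ), where nᵢ is the stratum total.
Stratum 1 (Site A): n = 2931; a·d/n = 935·1078/2931 = 343.8860; b·c/n = 264·654/2931 = 58.9069
Stratum 2 (Site B): n = 2119; a·d/n = 170·1325/2119 = 106.3001; b·c/n = 518·106/2119 = 25.9122
OR_MH = (343.8860 + 106.3001) / (58.9069 + 25.9122) = 450.1862 / 84.8191 = 5.30761

5.308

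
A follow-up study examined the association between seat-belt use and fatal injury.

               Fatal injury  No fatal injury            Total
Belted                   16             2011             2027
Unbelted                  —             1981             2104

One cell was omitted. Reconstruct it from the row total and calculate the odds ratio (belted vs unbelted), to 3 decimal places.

The missing cell is in the unexposed row: 2104 − 1981 = 123.
So a = 16, b = 2011, c = 123, d = 1981.
OR = (a·d)/(b·c) = (16 × 1981) / (2011 × 123) = 31696 / 247353 = 0.12814

0.128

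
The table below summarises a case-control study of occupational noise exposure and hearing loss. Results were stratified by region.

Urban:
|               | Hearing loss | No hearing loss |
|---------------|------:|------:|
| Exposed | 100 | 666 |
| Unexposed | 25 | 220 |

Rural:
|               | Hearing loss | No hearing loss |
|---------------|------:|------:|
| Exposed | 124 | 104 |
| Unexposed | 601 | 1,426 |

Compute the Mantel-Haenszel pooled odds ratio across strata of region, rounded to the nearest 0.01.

OR_MH = Σ(aᵢdᵢ/nᵢ) / Σ(bᵢcᵢ/nᵢ), where nᵢ is the stratum total.
Stratum 1 (Urban): n = 1011; a·d/n = 100·220/1011 = 21.7606; b·c/n = 666·25/1011 = 16.4688
Stratum 2 (Rural): n = 2255; a·d/n = 124·1426/2255 = 78.4142; b·c/n = 104·601/2255 = 27.7180
OR_MH = (21.7606 + 78.4142) / (16.4688 + 27.7180) = 100.1748 / 44.1868 = 2.26708

2.27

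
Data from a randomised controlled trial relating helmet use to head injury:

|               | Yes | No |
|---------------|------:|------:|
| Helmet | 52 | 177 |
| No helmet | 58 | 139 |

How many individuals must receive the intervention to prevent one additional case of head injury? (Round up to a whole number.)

Risk in treated group = 52/229 = 0.22707; risk in control = 58/197 = 0.29442.
Absolute risk reduction = 0.29442 − 0.22707 = 0.06734
NNT = 1 / ARR = 1 / 0.06734 = 14.850 → round up → 15

15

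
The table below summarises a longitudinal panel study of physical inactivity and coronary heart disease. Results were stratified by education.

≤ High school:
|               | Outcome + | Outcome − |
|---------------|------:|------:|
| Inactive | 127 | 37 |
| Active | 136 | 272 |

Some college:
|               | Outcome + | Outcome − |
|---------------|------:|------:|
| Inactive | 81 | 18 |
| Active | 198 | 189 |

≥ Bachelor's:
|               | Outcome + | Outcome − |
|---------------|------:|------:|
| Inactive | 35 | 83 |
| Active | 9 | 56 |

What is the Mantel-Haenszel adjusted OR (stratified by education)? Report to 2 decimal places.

5.08

OR_MH = Σ(aᵢdᵢ/nᵢ) / Σ(bᵢcᵢ/nᵢ), where nᵢ is the stratum total.
Stratum 1 (≤ High school): n = 572; a·d/n = 127·272/572 = 60.3916; b·c/n = 37·136/572 = 8.7972
Stratum 2 (Some college): n = 486; a·d/n = 81·189/486 = 31.5000; b·c/n = 18·198/486 = 7.3333
Stratum 3 (≥ Bachelor's): n = 183; a·d/n = 35·56/183 = 10.7104; b·c/n = 83·9/183 = 4.0820
OR_MH = (60.3916 + 31.5000 + 10.7104) / (8.7972 + 7.3333 + 4.0820) = 102.6020 / 20.2125 = 5.07616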